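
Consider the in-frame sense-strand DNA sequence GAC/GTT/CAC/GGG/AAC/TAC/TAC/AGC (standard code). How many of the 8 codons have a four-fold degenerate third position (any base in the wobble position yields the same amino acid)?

2

Codon 1 GAC (Asp): third position 2-fold.
Codon 2 GTT (Val): third position 4-fold.
Codon 3 CAC (His): third position 2-fold.
Codon 4 GGG (Gly): third position 4-fold.
Codon 5 AAC (Asn): third position 2-fold.
Codon 6 TAC (Tyr): third position 2-fold.
Codon 7 TAC (Tyr): third position 2-fold.
Codon 8 AGC (Ser): third position 2-fold.
Four-fold degenerate third positions: 2.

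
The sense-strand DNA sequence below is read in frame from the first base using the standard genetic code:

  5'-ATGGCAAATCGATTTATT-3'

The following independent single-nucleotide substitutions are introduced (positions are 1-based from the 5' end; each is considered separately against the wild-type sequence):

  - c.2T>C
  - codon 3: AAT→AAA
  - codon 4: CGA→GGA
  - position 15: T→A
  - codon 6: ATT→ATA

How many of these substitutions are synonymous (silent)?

1

Codon 1: ATG (Met) → ACG (Thr) — missense.
Codon 3: AAT (Asn) → AAA (Lys) — missense.
Codon 4: CGA (Arg) → GGA (Gly) — missense.
Codon 5: TTT (Phe) → TTA (Leu) — missense.
Codon 6: ATT (Ile) → ATA (Ile) — synonymous.
Synonymous: 1 of 5.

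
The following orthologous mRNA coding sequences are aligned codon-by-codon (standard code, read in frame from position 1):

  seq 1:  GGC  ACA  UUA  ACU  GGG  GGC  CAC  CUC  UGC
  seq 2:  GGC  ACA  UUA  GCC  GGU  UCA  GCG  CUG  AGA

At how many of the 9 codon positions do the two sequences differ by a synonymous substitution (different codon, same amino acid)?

2

Codon 1: GGC Gly / GGC Gly — identical.
Codon 2: ACA Thr / ACA Thr — identical.
Codon 3: UUA Leu / UUA Leu — identical.
Codon 4: ACU Thr / GCC Ala — nonsynonymous.
Codon 5: GGG Gly / GGU Gly — synonymous.
Codon 6: GGC Gly / UCA Ser — nonsynonymous.
Codon 7: CAC His / GCG Ala — nonsynonymous.
Codon 8: CUC Leu / CUG Leu — synonymous.
Codon 9: UGC Cys / AGA Arg — nonsynonymous.
Synonymous differences: 2.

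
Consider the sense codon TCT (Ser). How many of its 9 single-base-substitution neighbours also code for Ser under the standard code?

3

Position 1: none → 0 synonymous.
Position 2: none → 0 synonymous.
Position 3: TCC, TCA, TCG → 3 synonymous.
Total: 0 + 0 + 3 = 3.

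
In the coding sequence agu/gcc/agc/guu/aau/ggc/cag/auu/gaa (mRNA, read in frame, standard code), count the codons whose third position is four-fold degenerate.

3

Codon 1 AGU (Ser): third position 2-fold.
Codon 2 GCC (Ala): third position 4-fold.
Codon 3 AGC (Ser): third position 2-fold.
Codon 4 GUU (Val): third position 4-fold.
Codon 5 AAU (Asn): third position 2-fold.
Codon 6 GGC (Gly): third position 4-fold.
Codon 7 CAG (Gln): third position 2-fold.
Codon 8 AUU (Ile): third position 3-fold.
Codon 9 GAA (Glu): third position 2-fold.
Four-fold degenerate third positions: 3.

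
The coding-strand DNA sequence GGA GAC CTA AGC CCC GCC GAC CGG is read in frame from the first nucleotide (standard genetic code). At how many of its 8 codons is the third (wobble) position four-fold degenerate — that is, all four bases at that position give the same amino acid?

Codon 1 GGA (Gly): third position 4-fold.
Codon 2 GAC (Asp): third position 2-fold.
Codon 3 CTA (Leu): third position 4-fold.
Codon 4 AGC (Ser): third position 2-fold.
Codon 5 CCC (Pro): third position 4-fold.
Codon 6 GCC (Ala): third position 4-fold.
Codon 7 GAC (Asp): third position 2-fold.
Codon 8 CGG (Arg): third position 4-fold.
Four-fold degenerate third positions: 5.

5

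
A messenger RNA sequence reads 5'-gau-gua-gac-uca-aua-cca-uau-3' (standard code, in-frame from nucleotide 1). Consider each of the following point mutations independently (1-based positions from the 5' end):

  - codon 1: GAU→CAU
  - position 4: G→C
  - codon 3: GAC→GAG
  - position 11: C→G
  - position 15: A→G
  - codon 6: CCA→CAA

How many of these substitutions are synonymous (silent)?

Codon 1: GAU (Asp) → CAU (His) — missense.
Codon 2: GUA (Val) → CUA (Leu) — missense.
Codon 3: GAC (Asp) → GAG (Glu) — missense.
Codon 4: UCA (Ser) → UGA (Stop) — nonsense.
Codon 5: AUA (Ile) → AUG (Met) — missense.
Codon 6: CCA (Pro) → CAA (Gln) — missense.
Synonymous: 0 of 6.

0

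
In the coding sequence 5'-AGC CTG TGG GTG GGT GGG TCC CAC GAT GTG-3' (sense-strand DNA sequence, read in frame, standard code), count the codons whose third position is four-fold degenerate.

Codon 1 AGC (Ser): third position 2-fold.
Codon 2 CTG (Leu): third position 4-fold.
Codon 3 TGG (Trp): third position 1-fold.
Codon 4 GTG (Val): third position 4-fold.
Codon 5 GGT (Gly): third position 4-fold.
Codon 6 GGG (Gly): third position 4-fold.
Codon 7 TCC (Ser): third position 4-fold.
Codon 8 CAC (His): third position 2-fold.
Codon 9 GAT (Asp): third position 2-fold.
Codon 10 GTG (Val): third position 4-fold.
Four-fold degenerate third positions: 6.

6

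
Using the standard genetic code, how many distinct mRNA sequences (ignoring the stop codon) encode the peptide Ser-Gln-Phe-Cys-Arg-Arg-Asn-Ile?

10368

Ser: 6 codons.
Gln: 2 codons.
Phe: 2 codons.
Cys: 2 codons.
Arg: 6 codons.
Arg: 6 codons.
Asn: 2 codons.
Ile: 3 codons.
6 × 2 × 2 × 2 × 6 × 6 × 2 × 3 = 10368.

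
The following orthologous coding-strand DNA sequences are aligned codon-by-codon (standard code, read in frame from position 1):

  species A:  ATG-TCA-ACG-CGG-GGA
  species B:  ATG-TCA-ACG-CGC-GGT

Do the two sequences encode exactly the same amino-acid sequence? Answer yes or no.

yes

Codon 1: ATG Met / ATG Met — identical.
Codon 2: TCA Ser / TCA Ser — identical.
Codon 3: ACG Thr / ACG Thr — identical.
Codon 4: CGG Arg / CGC Arg — synonymous.
Codon 5: GGA Gly / GGT Gly — synonymous.
Nonsynonymous differences: 0 → same protein.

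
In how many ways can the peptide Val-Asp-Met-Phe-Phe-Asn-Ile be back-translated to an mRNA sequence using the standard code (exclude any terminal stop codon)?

Val: 4 codons.
Asp: 2 codons.
Met: 1 codon.
Phe: 2 codons.
Phe: 2 codons.
Asn: 2 codons.
Ile: 3 codons.
4 × 2 × 1 × 2 × 2 × 2 × 3 = 192.

192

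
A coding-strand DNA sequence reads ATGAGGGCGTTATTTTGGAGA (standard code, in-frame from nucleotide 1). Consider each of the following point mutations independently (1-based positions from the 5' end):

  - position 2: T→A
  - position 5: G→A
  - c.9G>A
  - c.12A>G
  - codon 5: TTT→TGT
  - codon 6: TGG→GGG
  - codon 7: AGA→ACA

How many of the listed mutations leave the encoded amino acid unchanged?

2

Codon 1: ATG (Met) → AAG (Lys) — missense.
Codon 2: AGG (Arg) → AAG (Lys) — missense.
Codon 3: GCG (Ala) → GCA (Ala) — synonymous.
Codon 4: TTA (Leu) → TTG (Leu) — synonymous.
Codon 5: TTT (Phe) → TGT (Cys) — missense.
Codon 6: TGG (Trp) → GGG (Gly) — missense.
Codon 7: AGA (Arg) → ACA (Thr) — missense.
Synonymous: 2 of 7.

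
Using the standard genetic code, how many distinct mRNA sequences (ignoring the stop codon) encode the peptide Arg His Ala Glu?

Arg: 6 codons.
His: 2 codons.
Ala: 4 codons.
Glu: 2 codons.
6 × 2 × 4 × 2 = 96.

96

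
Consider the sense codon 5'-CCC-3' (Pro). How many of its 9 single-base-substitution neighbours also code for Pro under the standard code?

3

Position 1: none → 0 synonymous.
Position 2: none → 0 synonymous.
Position 3: CCU, CCA, CCG → 3 synonymous.
Total: 0 + 0 + 3 = 3.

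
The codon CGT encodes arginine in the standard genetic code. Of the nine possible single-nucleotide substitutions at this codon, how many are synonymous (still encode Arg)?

3

Position 1: none → 0 synonymous.
Position 2: none → 0 synonymous.
Position 3: CGC, CGA, CGG → 3 synonymous.
Total: 0 + 0 + 3 = 3.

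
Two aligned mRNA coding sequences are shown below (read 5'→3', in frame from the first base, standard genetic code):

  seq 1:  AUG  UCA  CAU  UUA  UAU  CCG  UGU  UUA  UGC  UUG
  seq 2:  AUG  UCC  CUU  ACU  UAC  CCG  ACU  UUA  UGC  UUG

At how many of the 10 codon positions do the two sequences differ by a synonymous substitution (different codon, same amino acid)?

2

Codon 1: AUG Met / AUG Met — identical.
Codon 2: UCA Ser / UCC Ser — synonymous.
Codon 3: CAU His / CUU Leu — nonsynonymous.
Codon 4: UUA Leu / ACU Thr — nonsynonymous.
Codon 5: UAU Tyr / UAC Tyr — synonymous.
Codon 6: CCG Pro / CCG Pro — identical.
Codon 7: UGU Cys / ACU Thr — nonsynonymous.
Codon 8: UUA Leu / UUA Leu — identical.
Codon 9: UGC Cys / UGC Cys — identical.
Codon 10: UUG Leu / UUG Leu — identical.
Synonymous differences: 2.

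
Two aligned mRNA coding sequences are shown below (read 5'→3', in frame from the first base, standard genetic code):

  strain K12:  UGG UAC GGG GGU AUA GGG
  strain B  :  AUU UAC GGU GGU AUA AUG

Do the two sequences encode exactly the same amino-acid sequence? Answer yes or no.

Codon 1: UGG Trp / AUU Ile — nonsynonymous.
Codon 2: UAC Tyr / UAC Tyr — identical.
Codon 3: GGG Gly / GGU Gly — synonymous.
Codon 4: GGU Gly / GGU Gly — identical.
Codon 5: AUA Ile / AUA Ile — identical.
Codon 6: GGG Gly / AUG Met — nonsynonymous.
Nonsynonymous differences: 2 → different protein.

no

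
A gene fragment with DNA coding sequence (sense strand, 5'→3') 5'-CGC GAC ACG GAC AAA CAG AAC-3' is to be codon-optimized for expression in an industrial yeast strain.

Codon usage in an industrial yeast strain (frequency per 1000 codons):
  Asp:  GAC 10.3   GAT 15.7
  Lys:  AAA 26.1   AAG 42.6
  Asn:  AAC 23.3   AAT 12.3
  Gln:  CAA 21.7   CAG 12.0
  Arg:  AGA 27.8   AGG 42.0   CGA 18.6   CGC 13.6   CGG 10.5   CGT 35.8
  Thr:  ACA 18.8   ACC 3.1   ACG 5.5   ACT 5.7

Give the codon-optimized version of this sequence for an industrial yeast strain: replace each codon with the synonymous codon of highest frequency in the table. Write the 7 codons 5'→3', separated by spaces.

AGG GAT ACA GAT AAG CAA AAC

Codon 1 (Arg): best is AGG at 42.0.
Codon 2 (Asp): best is GAT at 15.7.
Codon 3 (Thr): best is ACA at 18.8.
Codon 4 (Asp): best is GAT at 15.7.
Codon 5 (Lys): best is AAG at 42.6.
Codon 6 (Gln): best is CAA at 21.7.
Codon 7 (Asn): best is AAC at 23.3.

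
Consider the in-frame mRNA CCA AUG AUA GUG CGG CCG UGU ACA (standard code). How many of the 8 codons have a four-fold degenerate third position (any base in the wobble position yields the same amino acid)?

5

Codon 1 CCA (Pro): third position 4-fold.
Codon 2 AUG (Met): third position 1-fold.
Codon 3 AUA (Ile): third position 3-fold.
Codon 4 GUG (Val): third position 4-fold.
Codon 5 CGG (Arg): third position 4-fold.
Codon 6 CCG (Pro): third position 4-fold.
Codon 7 UGU (Cys): third position 2-fold.
Codon 8 ACA (Thr): third position 4-fold.
Four-fold degenerate third positions: 5.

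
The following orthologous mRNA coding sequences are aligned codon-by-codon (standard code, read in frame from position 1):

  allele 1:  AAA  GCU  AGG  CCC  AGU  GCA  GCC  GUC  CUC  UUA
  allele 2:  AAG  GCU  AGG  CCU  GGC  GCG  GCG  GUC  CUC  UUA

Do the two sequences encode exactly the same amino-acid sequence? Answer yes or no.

no

Codon 1: AAA Lys / AAG Lys — synonymous.
Codon 2: GCU Ala / GCU Ala — identical.
Codon 3: AGG Arg / AGG Arg — identical.
Codon 4: CCC Pro / CCU Pro — synonymous.
Codon 5: AGU Ser / GGC Gly — nonsynonymous.
Codon 6: GCA Ala / GCG Ala — synonymous.
Codon 7: GCC Ala / GCG Ala — synonymous.
Codon 8: GUC Val / GUC Val — identical.
Codon 9: CUC Leu / CUC Leu — identical.
Codon 10: UUA Leu / UUA Leu — identical.
Nonsynonymous differences: 1 → different protein.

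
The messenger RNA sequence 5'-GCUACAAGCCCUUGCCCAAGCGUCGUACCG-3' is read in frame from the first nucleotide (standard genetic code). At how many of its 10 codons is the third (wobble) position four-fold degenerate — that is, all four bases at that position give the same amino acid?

Codon 1 GCU (Ala): third position 4-fold.
Codon 2 ACA (Thr): third position 4-fold.
Codon 3 AGC (Ser): third position 2-fold.
Codon 4 CCU (Pro): third position 4-fold.
Codon 5 UGC (Cys): third position 2-fold.
Codon 6 CCA (Pro): third position 4-fold.
Codon 7 AGC (Ser): third position 2-fold.
Codon 8 GUC (Val): third position 4-fold.
Codon 9 GUA (Val): third position 4-fold.
Codon 10 CCG (Pro): third position 4-fold.
Four-fold degenerate third positions: 7.

7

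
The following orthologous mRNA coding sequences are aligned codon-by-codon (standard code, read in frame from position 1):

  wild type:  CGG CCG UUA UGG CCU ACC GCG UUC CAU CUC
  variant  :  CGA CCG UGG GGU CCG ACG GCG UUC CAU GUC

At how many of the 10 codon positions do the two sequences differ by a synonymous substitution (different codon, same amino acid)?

3

Codon 1: CGG Arg / CGA Arg — synonymous.
Codon 2: CCG Pro / CCG Pro — identical.
Codon 3: UUA Leu / UGG Trp — nonsynonymous.
Codon 4: UGG Trp / GGU Gly — nonsynonymous.
Codon 5: CCU Pro / CCG Pro — synonymous.
Codon 6: ACC Thr / ACG Thr — synonymous.
Codon 7: GCG Ala / GCG Ala — identical.
Codon 8: UUC Phe / UUC Phe — identical.
Codon 9: CAU His / CAU His — identical.
Codon 10: CUC Leu / GUC Val — nonsynonymous.
Synonymous differences: 3.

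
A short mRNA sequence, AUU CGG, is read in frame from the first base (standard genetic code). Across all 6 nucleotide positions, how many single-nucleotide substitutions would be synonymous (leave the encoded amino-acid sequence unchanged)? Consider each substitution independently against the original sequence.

6

Codon 1 (AUU, Ile): 2 synonymous substitutions.
Codon 2 (CGG, Arg): 4 synonymous substitutions.
Total: 2 + 4 = 6.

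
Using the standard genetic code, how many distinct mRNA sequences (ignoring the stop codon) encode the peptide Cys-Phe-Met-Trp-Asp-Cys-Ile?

Cys: 2 codons.
Phe: 2 codons.
Met: 1 codon.
Trp: 1 codon.
Asp: 2 codons.
Cys: 2 codons.
Ile: 3 codons.
2 × 2 × 1 × 1 × 2 × 2 × 3 = 48.

48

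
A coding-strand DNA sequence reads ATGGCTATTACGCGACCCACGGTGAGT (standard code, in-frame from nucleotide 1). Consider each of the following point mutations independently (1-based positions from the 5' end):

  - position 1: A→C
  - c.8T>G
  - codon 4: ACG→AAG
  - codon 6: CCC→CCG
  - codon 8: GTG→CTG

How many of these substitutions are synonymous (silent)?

Codon 1: ATG (Met) → CTG (Leu) — missense.
Codon 3: ATT (Ile) → AGT (Ser) — missense.
Codon 4: ACG (Thr) → AAG (Lys) — missense.
Codon 6: CCC (Pro) → CCG (Pro) — synonymous.
Codon 8: GTG (Val) → CTG (Leu) — missense.
Synonymous: 1 of 5.

1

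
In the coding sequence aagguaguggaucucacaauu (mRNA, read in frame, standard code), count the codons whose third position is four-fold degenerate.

Codon 1 AAG (Lys): third position 2-fold.
Codon 2 GUA (Val): third position 4-fold.
Codon 3 GUG (Val): third position 4-fold.
Codon 4 GAU (Asp): third position 2-fold.
Codon 5 CUC (Leu): third position 4-fold.
Codon 6 ACA (Thr): third position 4-fold.
Codon 7 AUU (Ile): third position 3-fold.
Four-fold degenerate third positions: 4.

4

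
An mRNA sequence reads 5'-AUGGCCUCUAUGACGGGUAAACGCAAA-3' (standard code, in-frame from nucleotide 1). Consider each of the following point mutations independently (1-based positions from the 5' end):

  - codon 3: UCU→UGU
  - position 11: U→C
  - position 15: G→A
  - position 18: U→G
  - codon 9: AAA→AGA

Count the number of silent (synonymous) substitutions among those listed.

Codon 3: UCU (Ser) → UGU (Cys) — missense.
Codon 4: AUG (Met) → ACG (Thr) — missense.
Codon 5: ACG (Thr) → ACA (Thr) — synonymous.
Codon 6: GGU (Gly) → GGG (Gly) — synonymous.
Codon 9: AAA (Lys) → AGA (Arg) — missense.
Synonymous: 2 of 5.

2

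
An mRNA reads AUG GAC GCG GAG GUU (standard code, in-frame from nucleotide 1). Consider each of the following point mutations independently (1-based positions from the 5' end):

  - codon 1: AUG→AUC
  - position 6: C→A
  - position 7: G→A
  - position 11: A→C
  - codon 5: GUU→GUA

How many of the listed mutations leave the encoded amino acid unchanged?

1

Codon 1: AUG (Met) → AUC (Ile) — missense.
Codon 2: GAC (Asp) → GAA (Glu) — missense.
Codon 3: GCG (Ala) → ACG (Thr) — missense.
Codon 4: GAG (Glu) → GCG (Ala) — missense.
Codon 5: GUU (Val) → GUA (Val) — synonymous.
Synonymous: 1 of 5.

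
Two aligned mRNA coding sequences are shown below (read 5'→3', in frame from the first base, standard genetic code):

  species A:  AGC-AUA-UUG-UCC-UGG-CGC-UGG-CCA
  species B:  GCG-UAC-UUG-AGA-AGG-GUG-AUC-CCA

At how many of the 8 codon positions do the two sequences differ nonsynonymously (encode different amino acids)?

Codon 1: AGC Ser / GCG Ala — nonsynonymous.
Codon 2: AUA Ile / UAC Tyr — nonsynonymous.
Codon 3: UUG Leu / UUG Leu — identical.
Codon 4: UCC Ser / AGA Arg — nonsynonymous.
Codon 5: UGG Trp / AGG Arg — nonsynonymous.
Codon 6: CGC Arg / GUG Val — nonsynonymous.
Codon 7: UGG Trp / AUC Ile — nonsynonymous.
Codon 8: CCA Pro / CCA Pro — identical.
Nonsynonymous differences: 6.

6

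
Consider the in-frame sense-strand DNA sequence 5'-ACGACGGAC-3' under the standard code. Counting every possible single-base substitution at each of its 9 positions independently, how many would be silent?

7

Codon 1 (ACG, Thr): 3 synonymous substitutions.
Codon 2 (ACG, Thr): 3 synonymous substitutions.
Codon 3 (GAC, Asp): 1 synonymous substitution.
Total: 3 + 3 + 1 = 7.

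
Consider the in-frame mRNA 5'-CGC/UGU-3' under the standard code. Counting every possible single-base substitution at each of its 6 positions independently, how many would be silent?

4

Codon 1 (CGC, Arg): 3 synonymous substitutions.
Codon 2 (UGU, Cys): 1 synonymous substitution.
Total: 3 + 1 = 4.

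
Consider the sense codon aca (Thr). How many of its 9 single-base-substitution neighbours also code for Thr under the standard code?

3

Position 1: none → 0 synonymous.
Position 2: none → 0 synonymous.
Position 3: ACU, ACC, ACG → 3 synonymous.
Total: 0 + 0 + 3 = 3.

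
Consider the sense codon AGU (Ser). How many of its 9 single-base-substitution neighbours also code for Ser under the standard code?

Position 1: none → 0 synonymous.
Position 2: none → 0 synonymous.
Position 3: AGC → 1 synonymous.
Total: 0 + 0 + 1 = 1.

1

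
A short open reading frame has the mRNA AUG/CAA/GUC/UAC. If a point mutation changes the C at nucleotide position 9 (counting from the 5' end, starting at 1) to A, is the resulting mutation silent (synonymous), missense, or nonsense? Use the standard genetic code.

Position 9 falls in codon 3: GUC → Val.
After the substitution the codon is GUA → Val.
Both encode Val, so the change is synonymous.

silent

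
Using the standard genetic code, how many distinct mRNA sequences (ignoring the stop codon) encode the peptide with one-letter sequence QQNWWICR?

288

Gln: 2 codons.
Gln: 2 codons.
Asn: 2 codons.
Trp: 1 codon.
Trp: 1 codon.
Ile: 3 codons.
Cys: 2 codons.
Arg: 6 codons.
2 × 2 × 2 × 1 × 1 × 3 × 2 × 6 = 288.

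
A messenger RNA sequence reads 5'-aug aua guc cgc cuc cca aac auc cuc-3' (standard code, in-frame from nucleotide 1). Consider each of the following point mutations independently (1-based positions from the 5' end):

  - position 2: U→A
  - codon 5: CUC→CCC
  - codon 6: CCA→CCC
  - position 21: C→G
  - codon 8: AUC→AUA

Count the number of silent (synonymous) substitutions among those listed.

Codon 1: AUG (Met) → AAG (Lys) — missense.
Codon 5: CUC (Leu) → CCC (Pro) — missense.
Codon 6: CCA (Pro) → CCC (Pro) — synonymous.
Codon 7: AAC (Asn) → AAG (Lys) — missense.
Codon 8: AUC (Ile) → AUA (Ile) — synonymous.
Synonymous: 2 of 5.

2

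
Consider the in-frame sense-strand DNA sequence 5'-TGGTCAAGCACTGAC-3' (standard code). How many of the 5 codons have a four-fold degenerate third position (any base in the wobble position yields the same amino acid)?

2

Codon 1 TGG (Trp): third position 1-fold.
Codon 2 TCA (Ser): third position 4-fold.
Codon 3 AGC (Ser): third position 2-fold.
Codon 4 ACT (Thr): third position 4-fold.
Codon 5 GAC (Asp): third position 2-fold.
Four-fold degenerate third positions: 2.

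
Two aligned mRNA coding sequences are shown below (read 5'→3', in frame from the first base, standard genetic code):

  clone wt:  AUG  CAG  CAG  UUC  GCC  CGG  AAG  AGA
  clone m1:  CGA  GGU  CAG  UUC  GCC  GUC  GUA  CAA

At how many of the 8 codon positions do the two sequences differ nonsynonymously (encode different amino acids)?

5

Codon 1: AUG Met / CGA Arg — nonsynonymous.
Codon 2: CAG Gln / GGU Gly — nonsynonymous.
Codon 3: CAG Gln / CAG Gln — identical.
Codon 4: UUC Phe / UUC Phe — identical.
Codon 5: GCC Ala / GCC Ala — identical.
Codon 6: CGG Arg / GUC Val — nonsynonymous.
Codon 7: AAG Lys / GUA Val — nonsynonymous.
Codon 8: AGA Arg / CAA Gln — nonsynonymous.
Nonsynonymous differences: 5.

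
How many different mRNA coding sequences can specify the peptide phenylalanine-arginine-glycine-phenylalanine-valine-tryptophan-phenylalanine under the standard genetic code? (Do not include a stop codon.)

Phe: 2 codons.
Arg: 6 codons.
Gly: 4 codons.
Phe: 2 codons.
Val: 4 codons.
Trp: 1 codon.
Phe: 2 codons.
2 × 6 × 4 × 2 × 4 × 1 × 2 = 768.

768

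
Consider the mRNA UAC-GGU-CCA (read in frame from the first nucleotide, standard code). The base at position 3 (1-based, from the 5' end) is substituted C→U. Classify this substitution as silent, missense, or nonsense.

Position 3 falls in codon 1: UAC → Tyr.
After the substitution the codon is UAU → Tyr.
Both encode Tyr, so the change is synonymous.

silent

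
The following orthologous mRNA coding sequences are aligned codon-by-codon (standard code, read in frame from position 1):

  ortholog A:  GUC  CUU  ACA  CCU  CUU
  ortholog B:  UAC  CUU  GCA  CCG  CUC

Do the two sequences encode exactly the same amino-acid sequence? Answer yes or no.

Codon 1: GUC Val / UAC Tyr — nonsynonymous.
Codon 2: CUU Leu / CUU Leu — identical.
Codon 3: ACA Thr / GCA Ala — nonsynonymous.
Codon 4: CCU Pro / CCG Pro — synonymous.
Codon 5: CUU Leu / CUC Leu — synonymous.
Nonsynonymous differences: 2 → different protein.

no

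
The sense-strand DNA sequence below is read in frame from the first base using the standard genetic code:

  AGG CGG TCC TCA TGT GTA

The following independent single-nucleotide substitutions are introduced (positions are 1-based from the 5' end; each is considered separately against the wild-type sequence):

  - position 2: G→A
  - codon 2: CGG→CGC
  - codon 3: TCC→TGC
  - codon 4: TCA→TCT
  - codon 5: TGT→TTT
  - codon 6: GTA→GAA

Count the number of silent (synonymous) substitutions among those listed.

Codon 1: AGG (Arg) → AAG (Lys) — missense.
Codon 2: CGG (Arg) → CGC (Arg) — synonymous.
Codon 3: TCC (Ser) → TGC (Cys) — missense.
Codon 4: TCA (Ser) → TCT (Ser) — synonymous.
Codon 5: TGT (Cys) → TTT (Phe) — missense.
Codon 6: GTA (Val) → GAA (Glu) — missense.
Synonymous: 2 of 6.

2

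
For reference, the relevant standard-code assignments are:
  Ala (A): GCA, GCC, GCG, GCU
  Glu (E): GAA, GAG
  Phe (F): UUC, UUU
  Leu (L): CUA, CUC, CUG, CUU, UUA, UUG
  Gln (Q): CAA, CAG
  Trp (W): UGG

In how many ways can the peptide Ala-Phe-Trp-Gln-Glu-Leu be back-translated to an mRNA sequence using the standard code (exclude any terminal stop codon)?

192

Ala: 4 codons.
Phe: 2 codons.
Trp: 1 codon.
Gln: 2 codons.
Glu: 2 codons.
Leu: 6 codons.
4 × 2 × 1 × 2 × 2 × 6 = 192.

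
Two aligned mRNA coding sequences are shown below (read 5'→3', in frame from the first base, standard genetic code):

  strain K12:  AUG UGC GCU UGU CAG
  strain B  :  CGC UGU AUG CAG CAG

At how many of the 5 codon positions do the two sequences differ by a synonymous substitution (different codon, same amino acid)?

Codon 1: AUG Met / CGC Arg — nonsynonymous.
Codon 2: UGC Cys / UGU Cys — synonymous.
Codon 3: GCU Ala / AUG Met — nonsynonymous.
Codon 4: UGU Cys / CAG Gln — nonsynonymous.
Codon 5: CAG Gln / CAG Gln — identical.
Synonymous differences: 1.

1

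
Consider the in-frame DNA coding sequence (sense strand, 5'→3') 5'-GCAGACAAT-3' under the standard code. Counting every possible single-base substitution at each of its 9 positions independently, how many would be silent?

Codon 1 (GCA, Ala): 3 synonymous substitutions.
Codon 2 (GAC, Asp): 1 synonymous substitution.
Codon 3 (AAT, Asn): 1 synonymous substitution.
Total: 3 + 1 + 1 = 5.

5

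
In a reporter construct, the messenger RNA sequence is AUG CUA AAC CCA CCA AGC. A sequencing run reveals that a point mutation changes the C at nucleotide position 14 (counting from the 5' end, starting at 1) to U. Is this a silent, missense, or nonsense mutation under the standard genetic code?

Position 14 falls in codon 5: CCA → Pro.
After the substitution the codon is CUA → Leu.
Pro ≠ Leu, so this is a missense mutation.

missense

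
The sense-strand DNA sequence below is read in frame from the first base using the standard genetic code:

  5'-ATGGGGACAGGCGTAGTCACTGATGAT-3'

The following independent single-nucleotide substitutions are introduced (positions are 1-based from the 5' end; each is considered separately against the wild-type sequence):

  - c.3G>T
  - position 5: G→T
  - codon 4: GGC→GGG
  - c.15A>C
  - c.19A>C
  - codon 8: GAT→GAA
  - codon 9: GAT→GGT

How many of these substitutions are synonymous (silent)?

Codon 1: ATG (Met) → ATT (Ile) — missense.
Codon 2: GGG (Gly) → GTG (Val) — missense.
Codon 4: GGC (Gly) → GGG (Gly) — synonymous.
Codon 5: GTA (Val) → GTC (Val) — synonymous.
Codon 7: ACT (Thr) → CCT (Pro) — missense.
Codon 8: GAT (Asp) → GAA (Glu) — missense.
Codon 9: GAT (Asp) → GGT (Gly) — missense.
Synonymous: 2 of 7.

2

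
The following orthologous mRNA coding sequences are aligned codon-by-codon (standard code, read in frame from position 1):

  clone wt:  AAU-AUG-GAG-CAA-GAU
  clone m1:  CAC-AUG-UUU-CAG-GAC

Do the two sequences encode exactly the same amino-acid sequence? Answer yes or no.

Codon 1: AAU Asn / CAC His — nonsynonymous.
Codon 2: AUG Met / AUG Met — identical.
Codon 3: GAG Glu / UUU Phe — nonsynonymous.
Codon 4: CAA Gln / CAG Gln — synonymous.
Codon 5: GAU Asp / GAC Asp — synonymous.
Nonsynonymous differences: 2 → different protein.

no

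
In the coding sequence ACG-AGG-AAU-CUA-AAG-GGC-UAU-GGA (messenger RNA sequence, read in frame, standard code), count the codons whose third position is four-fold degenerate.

4

Codon 1 ACG (Thr): third position 4-fold.
Codon 2 AGG (Arg): third position 2-fold.
Codon 3 AAU (Asn): third position 2-fold.
Codon 4 CUA (Leu): third position 4-fold.
Codon 5 AAG (Lys): third position 2-fold.
Codon 6 GGC (Gly): third position 4-fold.
Codon 7 UAU (Tyr): third position 2-fold.
Codon 8 GGA (Gly): third position 4-fold.
Four-fold degenerate third positions: 4.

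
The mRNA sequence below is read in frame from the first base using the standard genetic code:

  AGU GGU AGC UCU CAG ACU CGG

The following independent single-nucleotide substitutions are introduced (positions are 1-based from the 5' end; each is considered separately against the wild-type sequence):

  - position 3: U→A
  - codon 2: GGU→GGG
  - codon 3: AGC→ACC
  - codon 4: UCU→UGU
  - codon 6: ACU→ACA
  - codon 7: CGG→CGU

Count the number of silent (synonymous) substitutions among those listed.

3

Codon 1: AGU (Ser) → AGA (Arg) — missense.
Codon 2: GGU (Gly) → GGG (Gly) — synonymous.
Codon 3: AGC (Ser) → ACC (Thr) — missense.
Codon 4: UCU (Ser) → UGU (Cys) — missense.
Codon 6: ACU (Thr) → ACA (Thr) — synonymous.
Codon 7: CGG (Arg) → CGU (Arg) — synonymous.
Synonymous: 3 of 6.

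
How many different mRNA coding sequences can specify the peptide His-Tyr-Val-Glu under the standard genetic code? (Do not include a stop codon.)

His: 2 codons.
Tyr: 2 codons.
Val: 4 codons.
Glu: 2 codons.
2 × 2 × 4 × 2 = 32.

32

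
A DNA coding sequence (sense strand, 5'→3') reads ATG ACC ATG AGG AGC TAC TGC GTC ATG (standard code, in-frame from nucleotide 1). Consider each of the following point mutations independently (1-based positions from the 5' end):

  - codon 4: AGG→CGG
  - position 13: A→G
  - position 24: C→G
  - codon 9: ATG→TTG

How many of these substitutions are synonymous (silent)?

2

Codon 4: AGG (Arg) → CGG (Arg) — synonymous.
Codon 5: AGC (Ser) → GGC (Gly) — missense.
Codon 8: GTC (Val) → GTG (Val) — synonymous.
Codon 9: ATG (Met) → TTG (Leu) — missense.
Synonymous: 2 of 4.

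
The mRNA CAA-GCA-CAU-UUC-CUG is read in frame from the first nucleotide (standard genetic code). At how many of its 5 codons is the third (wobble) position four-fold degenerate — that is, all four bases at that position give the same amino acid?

Codon 1 CAA (Gln): third position 2-fold.
Codon 2 GCA (Ala): third position 4-fold.
Codon 3 CAU (His): third position 2-fold.
Codon 4 UUC (Phe): third position 2-fold.
Codon 5 CUG (Leu): third position 4-fold.
Four-fold degenerate third positions: 2.

2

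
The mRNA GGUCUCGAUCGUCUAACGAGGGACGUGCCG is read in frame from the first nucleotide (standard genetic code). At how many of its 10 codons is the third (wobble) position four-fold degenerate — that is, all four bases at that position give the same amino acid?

Codon 1 GGU (Gly): third position 4-fold.
Codon 2 CUC (Leu): third position 4-fold.
Codon 3 GAU (Asp): third position 2-fold.
Codon 4 CGU (Arg): third position 4-fold.
Codon 5 CUA (Leu): third position 4-fold.
Codon 6 ACG (Thr): third position 4-fold.
Codon 7 AGG (Arg): third position 2-fold.
Codon 8 GAC (Asp): third position 2-fold.
Codon 9 GUG (Val): third position 4-fold.
Codon 10 CCG (Pro): third position 4-fold.
Four-fold degenerate third positions: 7.

7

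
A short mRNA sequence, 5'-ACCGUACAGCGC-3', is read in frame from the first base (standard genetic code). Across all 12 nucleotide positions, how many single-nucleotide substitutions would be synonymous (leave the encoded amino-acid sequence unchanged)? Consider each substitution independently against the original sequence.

Codon 1 (ACC, Thr): 3 synonymous substitutions.
Codon 2 (GUA, Val): 3 synonymous substitutions.
Codon 3 (CAG, Gln): 1 synonymous substitution.
Codon 4 (CGC, Arg): 3 synonymous substitutions.
Total: 3 + 3 + 1 + 3 = 10.

10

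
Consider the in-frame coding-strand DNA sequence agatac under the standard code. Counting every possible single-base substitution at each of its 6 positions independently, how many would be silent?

Codon 1 (AGA, Arg): 2 synonymous substitutions.
Codon 2 (TAC, Tyr): 1 synonymous substitution.
Total: 2 + 1 = 3.

3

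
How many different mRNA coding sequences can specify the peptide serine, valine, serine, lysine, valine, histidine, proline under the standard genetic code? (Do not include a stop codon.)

Ser: 6 codons.
Val: 4 codons.
Ser: 6 codons.
Lys: 2 codons.
Val: 4 codons.
His: 2 codons.
Pro: 4 codons.
6 × 4 × 6 × 2 × 4 × 2 × 4 = 9216.

9216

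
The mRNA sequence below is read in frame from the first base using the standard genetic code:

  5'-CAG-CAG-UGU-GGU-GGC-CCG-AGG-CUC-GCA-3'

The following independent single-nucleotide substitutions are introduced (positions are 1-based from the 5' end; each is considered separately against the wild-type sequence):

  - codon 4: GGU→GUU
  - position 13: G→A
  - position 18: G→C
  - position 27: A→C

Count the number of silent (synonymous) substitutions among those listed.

Codon 4: GGU (Gly) → GUU (Val) — missense.
Codon 5: GGC (Gly) → AGC (Ser) — missense.
Codon 6: CCG (Pro) → CCC (Pro) — synonymous.
Codon 9: GCA (Ala) → GCC (Ala) — synonymous.
Synonymous: 2 of 4.

2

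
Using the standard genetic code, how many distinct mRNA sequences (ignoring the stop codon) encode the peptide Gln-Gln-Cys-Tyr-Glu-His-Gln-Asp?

256

Gln: 2 codons.
Gln: 2 codons.
Cys: 2 codons.
Tyr: 2 codons.
Glu: 2 codons.
His: 2 codons.
Gln: 2 codons.
Asp: 2 codons.
2 × 2 × 2 × 2 × 2 × 2 × 2 × 2 = 256.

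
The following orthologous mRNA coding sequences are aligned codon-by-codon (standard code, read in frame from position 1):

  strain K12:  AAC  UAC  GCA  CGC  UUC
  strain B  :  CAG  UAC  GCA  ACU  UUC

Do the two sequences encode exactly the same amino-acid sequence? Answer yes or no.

no

Codon 1: AAC Asn / CAG Gln — nonsynonymous.
Codon 2: UAC Tyr / UAC Tyr — identical.
Codon 3: GCA Ala / GCA Ala — identical.
Codon 4: CGC Arg / ACU Thr — nonsynonymous.
Codon 5: UUC Phe / UUC Phe — identical.
Nonsynonymous differences: 2 → different protein.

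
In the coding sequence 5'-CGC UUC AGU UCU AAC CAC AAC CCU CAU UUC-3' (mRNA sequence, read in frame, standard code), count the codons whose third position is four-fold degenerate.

Codon 1 CGC (Arg): third position 4-fold.
Codon 2 UUC (Phe): third position 2-fold.
Codon 3 AGU (Ser): third position 2-fold.
Codon 4 UCU (Ser): third position 4-fold.
Codon 5 AAC (Asn): third position 2-fold.
Codon 6 CAC (His): third position 2-fold.
Codon 7 AAC (Asn): third position 2-fold.
Codon 8 CCU (Pro): third position 4-fold.
Codon 9 CAU (His): third position 2-fold.
Codon 10 UUC (Phe): third position 2-fold.
Four-fold degenerate third positions: 3.

3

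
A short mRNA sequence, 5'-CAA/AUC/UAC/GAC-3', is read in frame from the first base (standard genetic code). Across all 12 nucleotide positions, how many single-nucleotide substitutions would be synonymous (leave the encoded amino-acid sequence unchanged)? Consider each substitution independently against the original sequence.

5

Codon 1 (CAA, Gln): 1 synonymous substitution.
Codon 2 (AUC, Ile): 2 synonymous substitutions.
Codon 3 (UAC, Tyr): 1 synonymous substitution.
Codon 4 (GAC, Asp): 1 synonymous substitution.
Total: 1 + 2 + 1 + 1 = 5.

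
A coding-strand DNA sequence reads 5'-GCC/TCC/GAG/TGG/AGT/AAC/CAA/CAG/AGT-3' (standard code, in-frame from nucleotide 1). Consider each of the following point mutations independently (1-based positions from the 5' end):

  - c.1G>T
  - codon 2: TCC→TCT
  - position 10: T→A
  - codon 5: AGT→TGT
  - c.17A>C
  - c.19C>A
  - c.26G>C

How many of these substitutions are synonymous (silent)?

1

Codon 1: GCC (Ala) → TCC (Ser) — missense.
Codon 2: TCC (Ser) → TCT (Ser) — synonymous.
Codon 4: TGG (Trp) → AGG (Arg) — missense.
Codon 5: AGT (Ser) → TGT (Cys) — missense.
Codon 6: AAC (Asn) → ACC (Thr) — missense.
Codon 7: CAA (Gln) → AAA (Lys) — missense.
Codon 9: AGT (Ser) → ACT (Thr) — missense.
Synonymous: 1 of 7.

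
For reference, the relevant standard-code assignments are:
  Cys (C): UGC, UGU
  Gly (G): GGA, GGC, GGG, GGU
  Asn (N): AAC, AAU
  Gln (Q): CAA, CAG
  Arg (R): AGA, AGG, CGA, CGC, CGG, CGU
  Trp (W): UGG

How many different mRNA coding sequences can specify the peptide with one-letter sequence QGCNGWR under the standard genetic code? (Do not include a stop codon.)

Gln: 2 codons.
Gly: 4 codons.
Cys: 2 codons.
Asn: 2 codons.
Gly: 4 codons.
Trp: 1 codon.
Arg: 6 codons.
2 × 4 × 2 × 2 × 4 × 1 × 6 = 768.

768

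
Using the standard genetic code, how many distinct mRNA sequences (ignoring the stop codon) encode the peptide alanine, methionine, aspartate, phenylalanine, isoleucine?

48

Ala: 4 codons.
Met: 1 codon.
Asp: 2 codons.
Phe: 2 codons.
Ile: 3 codons.
4 × 1 × 2 × 2 × 3 = 48.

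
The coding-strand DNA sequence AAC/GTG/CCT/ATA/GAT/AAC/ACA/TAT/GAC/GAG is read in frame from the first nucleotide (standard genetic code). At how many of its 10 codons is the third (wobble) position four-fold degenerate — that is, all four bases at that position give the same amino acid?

Codon 1 AAC (Asn): third position 2-fold.
Codon 2 GTG (Val): third position 4-fold.
Codon 3 CCT (Pro): third position 4-fold.
Codon 4 ATA (Ile): third position 3-fold.
Codon 5 GAT (Asp): third position 2-fold.
Codon 6 AAC (Asn): third position 2-fold.
Codon 7 ACA (Thr): third position 4-fold.
Codon 8 TAT (Tyr): third position 2-fold.
Codon 9 GAC (Asp): third position 2-fold.
Codon 10 GAG (Glu): third position 2-fold.
Four-fold degenerate third positions: 3.

3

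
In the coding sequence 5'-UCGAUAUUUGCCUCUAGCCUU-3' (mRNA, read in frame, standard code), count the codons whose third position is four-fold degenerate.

4

Codon 1 UCG (Ser): third position 4-fold.
Codon 2 AUA (Ile): third position 3-fold.
Codon 3 UUU (Phe): third position 2-fold.
Codon 4 GCC (Ala): third position 4-fold.
Codon 5 UCU (Ser): third position 4-fold.
Codon 6 AGC (Ser): third position 2-fold.
Codon 7 CUU (Leu): third position 4-fold.
Four-fold degenerate third positions: 4.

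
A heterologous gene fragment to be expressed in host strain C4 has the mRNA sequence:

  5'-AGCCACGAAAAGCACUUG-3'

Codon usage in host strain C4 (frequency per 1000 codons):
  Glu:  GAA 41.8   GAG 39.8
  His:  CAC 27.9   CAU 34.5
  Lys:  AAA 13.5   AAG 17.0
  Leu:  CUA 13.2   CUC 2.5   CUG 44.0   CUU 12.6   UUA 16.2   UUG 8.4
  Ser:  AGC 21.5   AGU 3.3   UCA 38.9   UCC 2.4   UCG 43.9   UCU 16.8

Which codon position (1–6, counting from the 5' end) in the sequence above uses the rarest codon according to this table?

6

Codon 1 AGC (Ser): 21.5 per 1000.
Codon 2 CAC (His): 27.9 per 1000.
Codon 3 GAA (Glu): 41.8 per 1000.
Codon 4 AAG (Lys): 17.0 per 1000.
Codon 5 CAC (His): 27.9 per 1000.
Codon 6 UUG (Leu): 8.4 per 1000.
Lowest frequency is 8.4 at codon 6.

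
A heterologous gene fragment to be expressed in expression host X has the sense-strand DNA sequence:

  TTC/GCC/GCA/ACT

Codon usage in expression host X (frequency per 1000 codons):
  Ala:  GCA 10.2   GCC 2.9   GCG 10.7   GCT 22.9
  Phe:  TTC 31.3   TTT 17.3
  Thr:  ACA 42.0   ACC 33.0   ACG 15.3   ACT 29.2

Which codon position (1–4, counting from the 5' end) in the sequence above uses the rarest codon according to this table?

Codon 1 TTC (Phe): 31.3 per 1000.
Codon 2 GCC (Ala): 2.9 per 1000.
Codon 3 GCA (Ala): 10.2 per 1000.
Codon 4 ACT (Thr): 29.2 per 1000.
Lowest frequency is 2.9 at codon 2.

2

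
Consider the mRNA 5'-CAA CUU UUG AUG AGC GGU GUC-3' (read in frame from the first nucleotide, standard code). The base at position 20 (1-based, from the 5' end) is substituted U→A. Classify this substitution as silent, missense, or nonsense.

missense

Position 20 falls in codon 7: GUC → Val.
After the substitution the codon is GAC → Asp.
Val ≠ Asp, so this is a missense mutation.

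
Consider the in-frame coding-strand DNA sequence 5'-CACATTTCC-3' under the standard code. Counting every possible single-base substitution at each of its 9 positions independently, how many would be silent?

Codon 1 (CAC, His): 1 synonymous substitution.
Codon 2 (ATT, Ile): 2 synonymous substitutions.
Codon 3 (TCC, Ser): 3 synonymous substitutions.
Total: 1 + 2 + 3 = 6.

6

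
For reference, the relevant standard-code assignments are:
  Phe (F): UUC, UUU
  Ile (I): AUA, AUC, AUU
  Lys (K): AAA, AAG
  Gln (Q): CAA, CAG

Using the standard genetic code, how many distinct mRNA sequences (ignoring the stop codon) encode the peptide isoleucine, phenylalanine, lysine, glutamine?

Ile: 3 codons.
Phe: 2 codons.
Lys: 2 codons.
Gln: 2 codons.
3 × 2 × 2 × 2 = 24.

24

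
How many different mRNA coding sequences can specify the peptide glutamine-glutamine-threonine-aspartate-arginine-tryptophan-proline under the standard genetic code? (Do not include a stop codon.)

768

Gln: 2 codons.
Gln: 2 codons.
Thr: 4 codons.
Asp: 2 codons.
Arg: 6 codons.
Trp: 1 codon.
Pro: 4 codons.
2 × 2 × 4 × 2 × 6 × 1 × 4 = 768.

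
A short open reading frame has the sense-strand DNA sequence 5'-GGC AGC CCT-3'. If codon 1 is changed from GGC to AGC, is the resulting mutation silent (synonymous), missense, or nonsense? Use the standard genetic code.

Position 1 falls in codon 1: GGC → Gly.
After the substitution the codon is AGC → Ser.
Gly ≠ Ser, so this is a missense mutation.

missense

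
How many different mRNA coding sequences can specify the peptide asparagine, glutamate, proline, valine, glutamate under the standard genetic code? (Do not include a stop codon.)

128

Asn: 2 codons.
Glu: 2 codons.
Pro: 4 codons.
Val: 4 codons.
Glu: 2 codons.
2 × 2 × 4 × 4 × 2 = 128.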